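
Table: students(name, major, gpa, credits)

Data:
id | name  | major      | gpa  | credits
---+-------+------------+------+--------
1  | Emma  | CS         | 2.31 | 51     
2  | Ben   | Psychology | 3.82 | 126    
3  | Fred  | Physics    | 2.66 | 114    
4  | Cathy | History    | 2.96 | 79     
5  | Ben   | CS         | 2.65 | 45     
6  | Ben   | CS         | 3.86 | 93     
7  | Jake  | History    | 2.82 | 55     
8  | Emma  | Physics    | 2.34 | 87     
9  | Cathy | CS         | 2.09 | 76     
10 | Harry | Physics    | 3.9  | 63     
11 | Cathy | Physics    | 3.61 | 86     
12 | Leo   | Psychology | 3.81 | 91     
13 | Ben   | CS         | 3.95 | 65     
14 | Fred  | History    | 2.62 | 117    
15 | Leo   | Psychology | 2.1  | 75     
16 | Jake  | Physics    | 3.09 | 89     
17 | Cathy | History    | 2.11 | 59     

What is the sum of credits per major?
SELECT major, SUM(credits) as result
FROM students
GROUP BY major

Result:
  CS: 330
  History: 310
  Physics: 439
  Psychology: 292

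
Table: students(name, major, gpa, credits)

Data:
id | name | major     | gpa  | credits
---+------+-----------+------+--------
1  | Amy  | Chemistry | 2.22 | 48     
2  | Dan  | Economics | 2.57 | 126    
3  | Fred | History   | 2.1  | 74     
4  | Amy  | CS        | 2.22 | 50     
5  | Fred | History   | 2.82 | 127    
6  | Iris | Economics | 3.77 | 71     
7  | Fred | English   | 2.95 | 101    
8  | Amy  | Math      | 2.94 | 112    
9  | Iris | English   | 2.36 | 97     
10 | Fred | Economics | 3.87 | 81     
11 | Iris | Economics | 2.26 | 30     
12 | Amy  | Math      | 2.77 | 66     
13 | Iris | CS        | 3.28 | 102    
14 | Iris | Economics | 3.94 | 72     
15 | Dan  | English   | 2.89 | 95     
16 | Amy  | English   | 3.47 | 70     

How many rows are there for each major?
SELECT major, COUNT(*) as count
FROM students
GROUP BY major

Result:
  CS: 2
  Chemistry: 1
  Economics: 5
  English: 4
  History: 2
  Math: 2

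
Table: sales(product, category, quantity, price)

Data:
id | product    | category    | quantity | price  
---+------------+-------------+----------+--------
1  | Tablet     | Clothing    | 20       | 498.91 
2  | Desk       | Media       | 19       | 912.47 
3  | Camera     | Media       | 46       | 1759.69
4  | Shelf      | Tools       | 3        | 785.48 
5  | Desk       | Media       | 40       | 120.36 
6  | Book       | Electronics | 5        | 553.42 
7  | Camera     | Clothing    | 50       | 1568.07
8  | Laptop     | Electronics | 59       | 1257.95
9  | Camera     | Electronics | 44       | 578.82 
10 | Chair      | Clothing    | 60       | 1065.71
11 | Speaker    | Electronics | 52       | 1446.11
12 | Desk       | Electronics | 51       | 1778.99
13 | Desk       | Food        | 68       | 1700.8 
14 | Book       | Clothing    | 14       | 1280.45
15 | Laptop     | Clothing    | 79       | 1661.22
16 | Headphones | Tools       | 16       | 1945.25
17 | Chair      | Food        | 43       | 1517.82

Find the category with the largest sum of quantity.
SELECT category, SUM(quantity) as val
FROM sales
GROUP BY category
ORDER BY val DESC
LIMIT 1

Result: Clothing with sum(quantity) = 223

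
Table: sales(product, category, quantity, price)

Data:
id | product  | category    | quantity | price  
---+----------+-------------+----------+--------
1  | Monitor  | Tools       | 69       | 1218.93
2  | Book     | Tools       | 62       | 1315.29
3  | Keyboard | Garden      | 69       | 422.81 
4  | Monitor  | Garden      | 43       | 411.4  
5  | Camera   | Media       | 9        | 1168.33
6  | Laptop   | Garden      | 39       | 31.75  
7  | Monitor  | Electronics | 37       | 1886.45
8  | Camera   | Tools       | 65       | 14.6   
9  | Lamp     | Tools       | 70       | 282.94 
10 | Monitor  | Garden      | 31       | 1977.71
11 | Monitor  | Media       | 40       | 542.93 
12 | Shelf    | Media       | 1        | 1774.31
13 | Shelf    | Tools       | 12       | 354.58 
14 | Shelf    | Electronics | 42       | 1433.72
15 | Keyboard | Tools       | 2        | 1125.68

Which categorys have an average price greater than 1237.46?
SELECT category, AVG(price)
FROM sales
GROUP BY category
HAVING AVG(price) > 1237.46

Result:
  Electronics: avg=1660.09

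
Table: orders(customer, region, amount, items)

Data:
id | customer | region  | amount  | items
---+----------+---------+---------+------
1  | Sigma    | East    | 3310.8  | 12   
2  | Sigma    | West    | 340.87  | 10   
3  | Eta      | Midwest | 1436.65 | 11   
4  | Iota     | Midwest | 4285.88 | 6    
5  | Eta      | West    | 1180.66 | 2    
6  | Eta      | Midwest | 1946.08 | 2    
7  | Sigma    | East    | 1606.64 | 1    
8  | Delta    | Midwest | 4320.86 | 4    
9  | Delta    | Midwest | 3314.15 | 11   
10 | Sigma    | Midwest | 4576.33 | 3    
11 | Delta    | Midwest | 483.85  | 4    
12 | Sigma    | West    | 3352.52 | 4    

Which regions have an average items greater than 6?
SELECT region, AVG(items)
FROM orders
GROUP BY region
HAVING AVG(items) > 6

Result:
  East: avg=6.50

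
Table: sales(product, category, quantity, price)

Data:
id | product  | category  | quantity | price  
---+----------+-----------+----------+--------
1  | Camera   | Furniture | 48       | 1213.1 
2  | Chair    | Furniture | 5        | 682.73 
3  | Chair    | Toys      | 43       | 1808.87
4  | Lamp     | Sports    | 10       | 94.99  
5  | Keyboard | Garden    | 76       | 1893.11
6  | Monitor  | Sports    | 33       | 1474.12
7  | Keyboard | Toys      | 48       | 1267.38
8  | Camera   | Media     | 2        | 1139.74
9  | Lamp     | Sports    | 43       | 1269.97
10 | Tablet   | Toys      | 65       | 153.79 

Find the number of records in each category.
SELECT category, COUNT(*) as count
FROM sales
GROUP BY category

Result:
  Furniture: 2
  Garden: 1
  Media: 1
  Sports: 3
  Toys: 3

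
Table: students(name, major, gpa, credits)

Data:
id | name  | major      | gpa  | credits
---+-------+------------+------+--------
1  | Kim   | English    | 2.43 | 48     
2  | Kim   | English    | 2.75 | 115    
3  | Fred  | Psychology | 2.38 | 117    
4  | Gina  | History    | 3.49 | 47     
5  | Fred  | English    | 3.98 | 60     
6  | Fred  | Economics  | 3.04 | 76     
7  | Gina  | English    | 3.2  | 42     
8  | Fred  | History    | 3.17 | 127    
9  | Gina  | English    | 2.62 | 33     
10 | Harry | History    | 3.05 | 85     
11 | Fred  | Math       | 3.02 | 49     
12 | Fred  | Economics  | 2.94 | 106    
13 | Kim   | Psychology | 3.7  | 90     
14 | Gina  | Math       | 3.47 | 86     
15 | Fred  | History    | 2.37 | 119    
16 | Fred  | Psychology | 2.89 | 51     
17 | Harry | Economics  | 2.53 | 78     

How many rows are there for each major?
SELECT major, COUNT(*) as count
FROM students
GROUP BY major

Result:
  Economics: 3
  English: 5
  History: 4
  Math: 2
  Psychology: 3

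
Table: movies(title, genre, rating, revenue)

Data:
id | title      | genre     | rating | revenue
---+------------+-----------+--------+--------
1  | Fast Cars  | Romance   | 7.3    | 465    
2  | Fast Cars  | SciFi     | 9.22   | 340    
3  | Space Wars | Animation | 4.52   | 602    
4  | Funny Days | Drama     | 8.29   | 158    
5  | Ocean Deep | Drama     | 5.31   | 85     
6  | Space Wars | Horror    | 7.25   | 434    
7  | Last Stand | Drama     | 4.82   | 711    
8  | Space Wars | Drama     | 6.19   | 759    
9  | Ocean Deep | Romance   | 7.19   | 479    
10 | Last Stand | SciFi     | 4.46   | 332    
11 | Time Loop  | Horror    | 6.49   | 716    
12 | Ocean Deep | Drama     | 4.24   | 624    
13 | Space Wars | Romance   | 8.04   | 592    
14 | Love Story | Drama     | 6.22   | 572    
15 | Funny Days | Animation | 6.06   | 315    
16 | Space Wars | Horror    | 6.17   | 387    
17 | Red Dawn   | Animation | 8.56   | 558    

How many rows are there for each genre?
SELECT genre, COUNT(*) as count
FROM movies
GROUP BY genre

Result:
  Animation: 3
  Drama: 6
  Horror: 3
  Romance: 3
  SciFi: 2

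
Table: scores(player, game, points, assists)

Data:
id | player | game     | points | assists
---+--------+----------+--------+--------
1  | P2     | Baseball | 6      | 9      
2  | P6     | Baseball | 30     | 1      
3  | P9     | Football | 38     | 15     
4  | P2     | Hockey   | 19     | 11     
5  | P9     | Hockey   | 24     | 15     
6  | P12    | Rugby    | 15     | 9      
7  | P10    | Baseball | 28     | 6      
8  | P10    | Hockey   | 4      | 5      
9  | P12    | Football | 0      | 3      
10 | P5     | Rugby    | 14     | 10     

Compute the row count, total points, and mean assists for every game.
SELECT game,
       COUNT(*) as cnt,
       SUM(points) as total_points,
       AVG(assists) as avg_assists
FROM scores
GROUP BY game

Result:
  Baseball: 3 records, 64 total points, 5.33 avg assists
  Football: 2 records, 38 total points, 9.00 avg assists
  Hockey: 3 records, 47 total points, 10.33 avg assists
  Rugby: 2 records, 29 total points, 9.50 avg assists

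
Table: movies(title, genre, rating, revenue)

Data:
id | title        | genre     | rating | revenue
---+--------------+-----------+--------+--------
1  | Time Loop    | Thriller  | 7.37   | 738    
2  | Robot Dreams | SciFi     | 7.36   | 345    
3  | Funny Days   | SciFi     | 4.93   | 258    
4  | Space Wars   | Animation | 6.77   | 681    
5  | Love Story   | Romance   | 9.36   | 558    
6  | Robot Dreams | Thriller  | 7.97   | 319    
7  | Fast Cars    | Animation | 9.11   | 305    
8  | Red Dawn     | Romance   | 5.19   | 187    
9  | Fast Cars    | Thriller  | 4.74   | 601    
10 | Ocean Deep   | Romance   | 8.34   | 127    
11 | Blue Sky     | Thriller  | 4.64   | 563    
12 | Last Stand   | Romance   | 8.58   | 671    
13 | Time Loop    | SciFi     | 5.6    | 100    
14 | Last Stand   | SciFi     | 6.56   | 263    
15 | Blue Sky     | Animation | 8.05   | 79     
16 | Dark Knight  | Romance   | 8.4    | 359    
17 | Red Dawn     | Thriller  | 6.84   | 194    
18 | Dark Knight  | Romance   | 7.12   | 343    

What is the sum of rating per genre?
SELECT genre, SUM(rating) as result
FROM movies
GROUP BY genre

Result:
  Animation: 23.93
  Romance: 46.99
  SciFi: 24.45
  Thriller: 31.56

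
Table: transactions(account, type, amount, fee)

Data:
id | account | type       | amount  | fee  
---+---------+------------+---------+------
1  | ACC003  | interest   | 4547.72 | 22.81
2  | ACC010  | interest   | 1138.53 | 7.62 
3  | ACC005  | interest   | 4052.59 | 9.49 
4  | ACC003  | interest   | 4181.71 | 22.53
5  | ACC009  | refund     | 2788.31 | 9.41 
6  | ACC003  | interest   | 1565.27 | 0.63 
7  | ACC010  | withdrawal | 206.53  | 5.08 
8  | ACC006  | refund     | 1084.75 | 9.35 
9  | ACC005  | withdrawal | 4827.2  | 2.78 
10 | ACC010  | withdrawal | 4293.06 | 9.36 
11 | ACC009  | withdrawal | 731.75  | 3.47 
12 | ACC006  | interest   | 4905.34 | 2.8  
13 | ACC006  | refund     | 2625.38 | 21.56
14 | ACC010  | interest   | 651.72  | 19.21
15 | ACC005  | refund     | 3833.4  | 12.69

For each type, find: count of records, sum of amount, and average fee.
SELECT type,
       COUNT(*) as cnt,
       SUM(amount) as total_amount,
       AVG(fee) as avg_fee
FROM transactions
GROUP BY type

Result:
  interest: 7 records, 21042.88 total amount, 12.16 avg fee
  refund: 4 records, 10331.84 total amount, 13.25 avg fee
  withdrawal: 4 records, 10058.54 total amount, 5.17 avg fee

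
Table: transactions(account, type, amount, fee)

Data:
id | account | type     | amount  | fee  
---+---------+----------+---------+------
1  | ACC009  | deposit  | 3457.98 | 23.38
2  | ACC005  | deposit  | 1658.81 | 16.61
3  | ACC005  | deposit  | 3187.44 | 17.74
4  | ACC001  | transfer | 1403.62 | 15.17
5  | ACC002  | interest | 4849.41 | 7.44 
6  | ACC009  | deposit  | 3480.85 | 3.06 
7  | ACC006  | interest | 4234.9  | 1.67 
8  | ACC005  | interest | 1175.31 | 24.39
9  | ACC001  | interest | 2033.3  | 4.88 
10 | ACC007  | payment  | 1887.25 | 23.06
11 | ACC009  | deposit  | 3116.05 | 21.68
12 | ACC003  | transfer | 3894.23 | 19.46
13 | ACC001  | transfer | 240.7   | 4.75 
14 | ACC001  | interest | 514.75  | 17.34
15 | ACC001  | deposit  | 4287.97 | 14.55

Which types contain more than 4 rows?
SELECT type, COUNT(*) as cnt
FROM transactions
GROUP BY type
HAVING COUNT(*) > 4

Result:
  deposit: 6
  interest: 5

Note: HAVING filters groups after aggregation, WHERE filters rows before.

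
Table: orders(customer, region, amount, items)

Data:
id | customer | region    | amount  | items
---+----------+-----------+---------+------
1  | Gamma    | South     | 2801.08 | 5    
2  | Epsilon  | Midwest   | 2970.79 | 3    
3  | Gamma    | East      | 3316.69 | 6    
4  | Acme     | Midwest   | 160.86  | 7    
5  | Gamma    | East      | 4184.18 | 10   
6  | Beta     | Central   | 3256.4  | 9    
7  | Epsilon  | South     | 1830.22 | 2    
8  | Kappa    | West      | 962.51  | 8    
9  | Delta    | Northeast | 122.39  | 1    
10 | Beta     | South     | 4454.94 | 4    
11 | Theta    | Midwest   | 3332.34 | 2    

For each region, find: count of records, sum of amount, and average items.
SELECT region,
       COUNT(*) as cnt,
       SUM(amount) as total_amount,
       AVG(items) as avg_items
FROM orders
GROUP BY region

Result:
  Central: 1 records, 3256.40 total amount, 9.00 avg items
  East: 2 records, 7500.87 total amount, 8.00 avg items
  Midwest: 3 records, 6463.99 total amount, 4.00 avg items
  Northeast: 1 records, 122.39 total amount, 1.00 avg items
  South: 3 records, 9086.24 total amount, 3.67 avg items
  West: 1 records, 962.51 total amount, 8.00 avg items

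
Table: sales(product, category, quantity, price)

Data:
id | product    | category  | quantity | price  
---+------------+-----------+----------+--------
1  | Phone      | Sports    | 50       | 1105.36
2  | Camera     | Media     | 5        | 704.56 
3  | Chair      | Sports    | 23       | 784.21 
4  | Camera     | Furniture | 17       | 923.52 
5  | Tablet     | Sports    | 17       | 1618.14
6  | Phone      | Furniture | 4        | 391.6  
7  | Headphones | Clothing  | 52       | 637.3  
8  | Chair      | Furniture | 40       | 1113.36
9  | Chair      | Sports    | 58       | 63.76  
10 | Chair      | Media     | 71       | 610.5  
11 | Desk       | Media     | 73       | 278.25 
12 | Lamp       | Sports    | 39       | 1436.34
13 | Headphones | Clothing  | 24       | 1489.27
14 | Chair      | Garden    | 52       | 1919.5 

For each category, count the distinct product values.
SELECT category, COUNT(DISTINCT product)
FROM sales
GROUP BY category

Result:
  Clothing: 1 distinct
  Furniture: 3 distinct
  Garden: 1 distinct
  Media: 3 distinct
  Sports: 4 distinct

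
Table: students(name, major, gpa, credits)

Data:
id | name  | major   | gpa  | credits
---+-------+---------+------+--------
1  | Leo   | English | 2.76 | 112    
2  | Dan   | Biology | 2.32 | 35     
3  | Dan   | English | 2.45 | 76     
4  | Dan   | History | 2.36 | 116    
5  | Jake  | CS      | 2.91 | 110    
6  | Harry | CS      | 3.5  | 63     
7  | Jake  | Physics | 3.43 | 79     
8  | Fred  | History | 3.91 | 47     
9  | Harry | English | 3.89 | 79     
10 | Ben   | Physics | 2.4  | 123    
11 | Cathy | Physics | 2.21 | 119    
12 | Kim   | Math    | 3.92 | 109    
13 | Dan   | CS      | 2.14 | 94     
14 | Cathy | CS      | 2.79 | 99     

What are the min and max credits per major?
SELECT major, MIN(credits), MAX(credits)
FROM students
GROUP BY major

Result:
  Biology: min=35, max=35
  CS: min=63, max=110
  English: min=76, max=112
  History: min=47, max=116
  Math: min=109, max=109
  Physics: min=79, max=123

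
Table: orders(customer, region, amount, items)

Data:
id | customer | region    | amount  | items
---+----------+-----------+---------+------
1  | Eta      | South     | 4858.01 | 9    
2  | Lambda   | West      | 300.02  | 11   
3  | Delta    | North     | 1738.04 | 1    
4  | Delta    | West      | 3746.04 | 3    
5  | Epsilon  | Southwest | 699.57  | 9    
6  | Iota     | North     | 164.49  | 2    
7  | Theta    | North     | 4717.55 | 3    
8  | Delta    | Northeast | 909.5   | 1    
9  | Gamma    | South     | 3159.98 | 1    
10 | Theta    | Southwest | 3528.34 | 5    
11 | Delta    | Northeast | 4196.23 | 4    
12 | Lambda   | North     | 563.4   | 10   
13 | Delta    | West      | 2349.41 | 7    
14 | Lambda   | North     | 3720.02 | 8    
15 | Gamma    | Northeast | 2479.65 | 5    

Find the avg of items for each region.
SELECT region, AVG(items) as result
FROM orders
GROUP BY region

Result:
  North: 4.80
  Northeast: 3.33
  South: 5.00
  Southwest: 7.00
  West: 7.00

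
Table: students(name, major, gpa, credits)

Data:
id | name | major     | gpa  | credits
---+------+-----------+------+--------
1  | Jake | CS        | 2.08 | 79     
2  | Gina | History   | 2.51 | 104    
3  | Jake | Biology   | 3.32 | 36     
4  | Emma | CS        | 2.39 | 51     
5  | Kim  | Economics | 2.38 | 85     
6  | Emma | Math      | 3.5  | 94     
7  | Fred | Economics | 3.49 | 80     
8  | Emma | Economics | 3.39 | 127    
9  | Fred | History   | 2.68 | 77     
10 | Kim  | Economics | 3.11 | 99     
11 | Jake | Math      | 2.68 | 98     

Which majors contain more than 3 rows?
SELECT major, COUNT(*) as cnt
FROM students
GROUP BY major
HAVING COUNT(*) > 3

Result:
  Economics: 4

Note: HAVING filters groups after aggregation, WHERE filters rows before.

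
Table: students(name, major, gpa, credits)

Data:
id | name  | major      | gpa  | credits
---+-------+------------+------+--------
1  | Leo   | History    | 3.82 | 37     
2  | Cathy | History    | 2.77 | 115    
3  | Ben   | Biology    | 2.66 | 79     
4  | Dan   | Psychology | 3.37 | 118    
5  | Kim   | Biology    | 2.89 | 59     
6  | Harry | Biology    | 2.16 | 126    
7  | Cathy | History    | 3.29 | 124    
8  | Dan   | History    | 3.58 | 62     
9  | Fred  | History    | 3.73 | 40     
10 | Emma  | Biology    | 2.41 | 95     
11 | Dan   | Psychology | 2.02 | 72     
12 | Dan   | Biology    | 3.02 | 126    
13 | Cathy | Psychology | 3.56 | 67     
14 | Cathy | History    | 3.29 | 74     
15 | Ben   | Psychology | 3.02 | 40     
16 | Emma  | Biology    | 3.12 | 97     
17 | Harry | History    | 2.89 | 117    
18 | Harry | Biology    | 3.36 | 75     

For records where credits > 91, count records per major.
SELECT major, COUNT(*)
FROM students
WHERE credits > 91
GROUP BY major

Note: WHERE filters rows before grouping.

Result:
  Biology: 4
  History: 3
  Psychology: 1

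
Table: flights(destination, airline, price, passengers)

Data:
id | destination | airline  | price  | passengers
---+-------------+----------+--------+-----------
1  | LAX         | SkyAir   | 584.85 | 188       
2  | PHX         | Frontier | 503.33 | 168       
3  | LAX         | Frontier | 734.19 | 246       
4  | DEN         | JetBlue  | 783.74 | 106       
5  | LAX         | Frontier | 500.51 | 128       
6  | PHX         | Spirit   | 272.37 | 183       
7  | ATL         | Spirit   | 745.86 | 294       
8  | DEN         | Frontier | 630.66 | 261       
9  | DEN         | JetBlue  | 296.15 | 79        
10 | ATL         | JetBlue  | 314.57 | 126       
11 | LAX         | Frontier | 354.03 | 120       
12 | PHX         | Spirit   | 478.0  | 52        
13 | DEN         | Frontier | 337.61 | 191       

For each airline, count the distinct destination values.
SELECT airline, COUNT(DISTINCT destination)
FROM flights
GROUP BY airline

Result:
  Frontier: 3 distinct
  JetBlue: 2 distinct
  SkyAir: 1 distinct
  Spirit: 2 distinct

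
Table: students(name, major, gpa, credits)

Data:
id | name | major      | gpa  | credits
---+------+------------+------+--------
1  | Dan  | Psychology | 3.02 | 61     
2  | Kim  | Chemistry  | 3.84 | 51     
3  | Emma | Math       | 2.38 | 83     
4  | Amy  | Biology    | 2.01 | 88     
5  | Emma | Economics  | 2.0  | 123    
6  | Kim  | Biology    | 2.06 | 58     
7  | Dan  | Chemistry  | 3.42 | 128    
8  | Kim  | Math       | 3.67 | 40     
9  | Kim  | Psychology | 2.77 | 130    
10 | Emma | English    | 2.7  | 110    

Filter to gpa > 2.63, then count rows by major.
SELECT major, COUNT(*)
FROM students
WHERE gpa > 2.63
GROUP BY major

Note: WHERE filters rows before grouping.

Result:
  Chemistry: 2
  English: 1
  Math: 1
  Psychology: 2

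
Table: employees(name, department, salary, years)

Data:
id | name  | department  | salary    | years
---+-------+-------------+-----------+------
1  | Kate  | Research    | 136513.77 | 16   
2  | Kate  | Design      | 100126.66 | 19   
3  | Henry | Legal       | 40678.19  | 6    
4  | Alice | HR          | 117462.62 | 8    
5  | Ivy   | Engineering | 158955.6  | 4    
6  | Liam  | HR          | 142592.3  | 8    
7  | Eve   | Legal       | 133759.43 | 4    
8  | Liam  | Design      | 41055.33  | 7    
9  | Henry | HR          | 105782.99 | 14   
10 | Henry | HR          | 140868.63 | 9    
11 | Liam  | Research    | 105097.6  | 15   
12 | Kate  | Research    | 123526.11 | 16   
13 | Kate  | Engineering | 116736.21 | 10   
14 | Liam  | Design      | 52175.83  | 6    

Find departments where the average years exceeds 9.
SELECT department, AVG(years)
FROM employees
GROUP BY department
HAVING AVG(years) > 9

Result:
  Design: avg=10.67
  HR: avg=9.75
  Research: avg=15.67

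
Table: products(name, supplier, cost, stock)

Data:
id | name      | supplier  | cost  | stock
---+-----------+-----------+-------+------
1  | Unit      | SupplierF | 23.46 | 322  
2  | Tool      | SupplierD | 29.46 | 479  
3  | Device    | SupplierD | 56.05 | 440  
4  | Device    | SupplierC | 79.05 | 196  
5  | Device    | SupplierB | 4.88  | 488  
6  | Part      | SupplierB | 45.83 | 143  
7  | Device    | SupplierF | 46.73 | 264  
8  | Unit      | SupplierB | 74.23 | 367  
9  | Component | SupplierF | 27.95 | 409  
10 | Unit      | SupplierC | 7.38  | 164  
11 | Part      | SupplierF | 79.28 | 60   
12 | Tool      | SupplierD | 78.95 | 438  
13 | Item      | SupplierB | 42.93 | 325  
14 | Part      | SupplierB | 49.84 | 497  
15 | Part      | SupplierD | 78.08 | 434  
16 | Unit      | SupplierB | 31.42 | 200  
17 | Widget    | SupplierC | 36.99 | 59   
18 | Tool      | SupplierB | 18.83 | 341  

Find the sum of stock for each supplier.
SELECT supplier, SUM(stock) as result
FROM products
GROUP BY supplier

Result:
  SupplierB: 2361
  SupplierC: 419
  SupplierD: 1791
  SupplierF: 1055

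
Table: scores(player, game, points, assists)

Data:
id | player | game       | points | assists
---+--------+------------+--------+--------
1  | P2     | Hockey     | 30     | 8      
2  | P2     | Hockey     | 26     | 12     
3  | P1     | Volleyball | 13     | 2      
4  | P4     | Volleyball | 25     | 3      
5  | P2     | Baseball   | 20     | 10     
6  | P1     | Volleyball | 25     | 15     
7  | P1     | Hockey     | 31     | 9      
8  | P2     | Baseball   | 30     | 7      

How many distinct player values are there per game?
SELECT game, COUNT(DISTINCT player)
FROM scores
GROUP BY game

Result:
  Baseball: 1 distinct
  Hockey: 2 distinct
  Volleyball: 2 distinct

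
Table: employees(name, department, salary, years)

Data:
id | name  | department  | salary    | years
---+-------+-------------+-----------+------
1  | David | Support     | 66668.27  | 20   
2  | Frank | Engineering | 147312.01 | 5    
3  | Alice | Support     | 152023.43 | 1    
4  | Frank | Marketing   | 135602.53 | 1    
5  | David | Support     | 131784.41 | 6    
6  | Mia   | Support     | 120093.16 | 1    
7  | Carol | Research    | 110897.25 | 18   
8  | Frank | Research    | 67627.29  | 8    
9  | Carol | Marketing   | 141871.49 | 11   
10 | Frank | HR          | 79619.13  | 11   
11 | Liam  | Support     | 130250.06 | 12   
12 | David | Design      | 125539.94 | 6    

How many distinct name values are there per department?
SELECT department, COUNT(DISTINCT name)
FROM employees
GROUP BY department

Result:
  Design: 1 distinct
  Engineering: 1 distinct
  HR: 1 distinct
  Marketing: 2 distinct
  Research: 2 distinct
  Support: 4 distinct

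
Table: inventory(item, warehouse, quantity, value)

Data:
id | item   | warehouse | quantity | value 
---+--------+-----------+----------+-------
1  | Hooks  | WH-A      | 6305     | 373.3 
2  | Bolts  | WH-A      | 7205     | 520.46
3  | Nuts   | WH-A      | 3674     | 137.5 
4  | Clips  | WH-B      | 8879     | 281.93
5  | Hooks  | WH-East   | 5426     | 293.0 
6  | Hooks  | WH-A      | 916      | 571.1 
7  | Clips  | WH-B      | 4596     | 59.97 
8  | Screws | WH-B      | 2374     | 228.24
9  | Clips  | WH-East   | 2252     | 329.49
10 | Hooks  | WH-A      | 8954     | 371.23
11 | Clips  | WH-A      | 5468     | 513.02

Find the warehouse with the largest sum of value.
SELECT warehouse, SUM(value) as val
FROM inventory
GROUP BY warehouse
ORDER BY val DESC
LIMIT 1

Result: WH-A with sum(value) = 2486.61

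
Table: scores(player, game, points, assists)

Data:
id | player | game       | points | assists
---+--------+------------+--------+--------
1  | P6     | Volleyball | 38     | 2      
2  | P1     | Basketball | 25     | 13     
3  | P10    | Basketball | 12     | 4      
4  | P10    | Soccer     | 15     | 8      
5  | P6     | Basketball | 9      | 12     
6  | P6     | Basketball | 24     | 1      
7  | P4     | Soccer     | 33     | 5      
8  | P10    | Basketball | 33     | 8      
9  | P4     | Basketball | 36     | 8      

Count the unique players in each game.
SELECT game, COUNT(DISTINCT player)
FROM scores
GROUP BY game

Result:
  Basketball: 4 distinct
  Soccer: 2 distinct
  Volleyball: 1 distinct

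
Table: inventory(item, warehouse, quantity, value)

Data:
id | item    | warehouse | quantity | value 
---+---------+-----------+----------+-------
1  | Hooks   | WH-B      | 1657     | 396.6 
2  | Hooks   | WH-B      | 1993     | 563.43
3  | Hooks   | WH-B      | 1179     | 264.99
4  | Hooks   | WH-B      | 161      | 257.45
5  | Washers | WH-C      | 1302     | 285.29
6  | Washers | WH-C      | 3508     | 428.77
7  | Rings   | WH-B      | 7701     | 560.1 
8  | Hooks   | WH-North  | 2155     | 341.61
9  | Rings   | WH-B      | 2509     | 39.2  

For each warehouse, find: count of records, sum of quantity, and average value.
SELECT warehouse,
       COUNT(*) as cnt,
       SUM(quantity) as total_quantity,
       AVG(value) as avg_value
FROM inventory
GROUP BY warehouse

Result:
  WH-B: 6 records, 15200 total quantity, 346.96 avg value
  WH-C: 2 records, 4810 total quantity, 357.03 avg value
  WH-North: 1 records, 2155 total quantity, 341.61 avg value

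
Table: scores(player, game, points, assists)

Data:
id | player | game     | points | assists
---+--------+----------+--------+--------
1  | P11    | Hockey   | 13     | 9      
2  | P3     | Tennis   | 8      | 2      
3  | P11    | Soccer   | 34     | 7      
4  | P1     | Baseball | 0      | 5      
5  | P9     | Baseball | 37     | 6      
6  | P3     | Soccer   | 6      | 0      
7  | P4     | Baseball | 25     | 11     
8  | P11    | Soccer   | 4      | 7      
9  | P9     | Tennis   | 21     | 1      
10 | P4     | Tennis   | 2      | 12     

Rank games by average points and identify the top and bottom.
SELECT game, AVG(points)
FROM scores
GROUP BY game
ORDER BY AVG(points)

All groups:
  Tennis: 10.33
  Hockey: 13.00
  Soccer: 14.67
  Baseball: 20.67

Highest: Baseball (20.67)
Lowest: Tennis (10.33)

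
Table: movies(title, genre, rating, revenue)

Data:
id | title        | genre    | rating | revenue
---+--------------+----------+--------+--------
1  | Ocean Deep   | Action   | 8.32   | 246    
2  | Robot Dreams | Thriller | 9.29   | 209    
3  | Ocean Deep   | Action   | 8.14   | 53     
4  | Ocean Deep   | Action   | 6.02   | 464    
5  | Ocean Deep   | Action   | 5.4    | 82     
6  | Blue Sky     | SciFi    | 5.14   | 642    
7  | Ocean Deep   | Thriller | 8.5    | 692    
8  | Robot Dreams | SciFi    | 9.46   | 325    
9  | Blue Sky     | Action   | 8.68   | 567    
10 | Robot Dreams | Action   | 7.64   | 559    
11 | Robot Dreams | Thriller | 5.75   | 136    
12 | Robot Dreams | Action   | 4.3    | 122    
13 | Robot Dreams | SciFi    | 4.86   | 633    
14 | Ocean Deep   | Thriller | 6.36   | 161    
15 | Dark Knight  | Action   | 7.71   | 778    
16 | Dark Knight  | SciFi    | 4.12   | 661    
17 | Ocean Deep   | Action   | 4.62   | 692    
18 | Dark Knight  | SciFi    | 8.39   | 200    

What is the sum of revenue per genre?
SELECT genre, SUM(revenue) as result
FROM movies
GROUP BY genre

Result:
  Action: 3563
  SciFi: 2461
  Thriller: 1198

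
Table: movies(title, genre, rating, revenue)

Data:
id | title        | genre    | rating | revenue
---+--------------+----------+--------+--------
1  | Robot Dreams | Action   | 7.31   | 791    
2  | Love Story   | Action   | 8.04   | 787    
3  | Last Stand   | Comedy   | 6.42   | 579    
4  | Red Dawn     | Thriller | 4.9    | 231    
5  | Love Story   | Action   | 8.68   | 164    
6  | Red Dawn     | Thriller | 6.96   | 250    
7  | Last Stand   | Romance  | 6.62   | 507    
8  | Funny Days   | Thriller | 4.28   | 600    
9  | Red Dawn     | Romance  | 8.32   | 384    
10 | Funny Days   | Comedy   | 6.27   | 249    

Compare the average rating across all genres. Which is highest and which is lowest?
SELECT genre, AVG(rating)
FROM movies
GROUP BY genre
ORDER BY AVG(rating)

All groups:
  Thriller: 5.38
  Comedy: 6.35
  Romance: 7.47
  Action: 8.01

Highest: Action (8.01)
Lowest: Thriller (5.38)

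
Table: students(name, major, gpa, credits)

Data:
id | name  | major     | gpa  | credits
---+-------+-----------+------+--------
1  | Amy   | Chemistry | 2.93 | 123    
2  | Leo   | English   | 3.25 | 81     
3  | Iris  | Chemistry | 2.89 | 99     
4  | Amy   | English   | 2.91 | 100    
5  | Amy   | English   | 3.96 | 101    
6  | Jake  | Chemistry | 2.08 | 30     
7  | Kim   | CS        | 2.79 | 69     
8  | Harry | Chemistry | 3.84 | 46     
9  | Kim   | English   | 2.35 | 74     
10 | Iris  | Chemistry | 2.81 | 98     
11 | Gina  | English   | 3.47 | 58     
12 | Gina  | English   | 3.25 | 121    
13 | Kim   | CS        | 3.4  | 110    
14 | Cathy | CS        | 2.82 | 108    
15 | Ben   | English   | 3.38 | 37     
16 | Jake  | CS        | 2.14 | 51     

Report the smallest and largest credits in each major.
SELECT major, MIN(credits), MAX(credits)
FROM students
GROUP BY major

Result:
  CS: min=51, max=110
  Chemistry: min=30, max=123
  English: min=37, max=121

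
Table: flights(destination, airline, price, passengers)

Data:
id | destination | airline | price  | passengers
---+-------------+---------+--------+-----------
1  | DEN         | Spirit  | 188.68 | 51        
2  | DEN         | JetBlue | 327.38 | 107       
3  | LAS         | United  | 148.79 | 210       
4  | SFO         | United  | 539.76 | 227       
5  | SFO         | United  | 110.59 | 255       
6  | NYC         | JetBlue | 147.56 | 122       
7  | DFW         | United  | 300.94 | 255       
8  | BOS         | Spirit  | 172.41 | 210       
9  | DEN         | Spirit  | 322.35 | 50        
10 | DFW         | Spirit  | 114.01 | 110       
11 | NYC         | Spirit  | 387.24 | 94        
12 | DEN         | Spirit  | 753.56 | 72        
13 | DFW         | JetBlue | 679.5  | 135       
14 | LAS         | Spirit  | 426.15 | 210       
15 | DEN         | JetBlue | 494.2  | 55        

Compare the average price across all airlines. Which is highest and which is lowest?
SELECT airline, AVG(price)
FROM flights
GROUP BY airline
ORDER BY AVG(price)

All groups:
  United: 275.02
  Spirit: 337.77
  JetBlue: 412.16

Highest: JetBlue (412.16)
Lowest: United (275.02)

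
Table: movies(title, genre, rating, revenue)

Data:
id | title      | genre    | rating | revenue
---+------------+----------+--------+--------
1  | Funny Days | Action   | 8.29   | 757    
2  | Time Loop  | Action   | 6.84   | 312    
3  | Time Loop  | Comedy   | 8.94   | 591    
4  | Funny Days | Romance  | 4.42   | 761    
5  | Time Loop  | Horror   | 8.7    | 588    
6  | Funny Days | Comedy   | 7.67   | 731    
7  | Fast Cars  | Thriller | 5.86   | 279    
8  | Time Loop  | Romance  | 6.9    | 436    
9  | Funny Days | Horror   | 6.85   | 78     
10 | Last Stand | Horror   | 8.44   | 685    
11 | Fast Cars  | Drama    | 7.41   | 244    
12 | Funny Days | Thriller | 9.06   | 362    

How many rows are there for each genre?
SELECT genre, COUNT(*) as count
FROM movies
GROUP BY genre

Result:
  Action: 2
  Comedy: 2
  Drama: 1
  Horror: 3
  Romance: 2
  Thriller: 2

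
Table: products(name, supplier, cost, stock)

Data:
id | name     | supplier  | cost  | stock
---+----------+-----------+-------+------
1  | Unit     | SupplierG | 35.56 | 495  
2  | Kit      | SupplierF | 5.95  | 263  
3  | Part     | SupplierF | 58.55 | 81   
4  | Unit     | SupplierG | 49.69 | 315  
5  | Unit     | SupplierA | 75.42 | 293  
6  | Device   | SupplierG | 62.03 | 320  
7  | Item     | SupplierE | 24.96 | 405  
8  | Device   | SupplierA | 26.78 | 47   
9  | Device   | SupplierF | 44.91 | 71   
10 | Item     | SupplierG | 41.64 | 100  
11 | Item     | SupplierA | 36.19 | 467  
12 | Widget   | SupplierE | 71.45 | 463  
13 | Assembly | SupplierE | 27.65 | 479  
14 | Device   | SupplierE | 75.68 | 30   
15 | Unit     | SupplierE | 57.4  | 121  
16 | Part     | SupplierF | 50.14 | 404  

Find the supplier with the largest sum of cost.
SELECT supplier, SUM(cost) as val
FROM products
GROUP BY supplier
ORDER BY val DESC
LIMIT 1

Result: SupplierE with sum(cost) = 257.14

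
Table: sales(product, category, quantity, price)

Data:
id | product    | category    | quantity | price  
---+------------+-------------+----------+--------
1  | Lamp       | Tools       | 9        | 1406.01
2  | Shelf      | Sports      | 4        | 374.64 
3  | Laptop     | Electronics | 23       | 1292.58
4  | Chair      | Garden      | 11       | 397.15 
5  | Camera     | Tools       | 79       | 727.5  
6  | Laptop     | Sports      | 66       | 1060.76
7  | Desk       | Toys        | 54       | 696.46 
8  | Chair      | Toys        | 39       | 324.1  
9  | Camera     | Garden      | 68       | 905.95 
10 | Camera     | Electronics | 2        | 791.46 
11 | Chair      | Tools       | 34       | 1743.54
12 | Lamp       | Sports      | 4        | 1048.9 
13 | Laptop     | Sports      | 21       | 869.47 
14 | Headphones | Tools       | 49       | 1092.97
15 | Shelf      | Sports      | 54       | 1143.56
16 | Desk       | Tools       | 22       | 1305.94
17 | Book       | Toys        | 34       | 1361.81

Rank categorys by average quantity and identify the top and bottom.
SELECT category, AVG(quantity)
FROM sales
GROUP BY category
ORDER BY AVG(quantity)

All groups:
  Electronics: 12.50
  Sports: 29.80
  Tools: 38.60
  Garden: 39.50
  Toys: 42.33

Highest: Toys (42.33)
Lowest: Electronics (12.50)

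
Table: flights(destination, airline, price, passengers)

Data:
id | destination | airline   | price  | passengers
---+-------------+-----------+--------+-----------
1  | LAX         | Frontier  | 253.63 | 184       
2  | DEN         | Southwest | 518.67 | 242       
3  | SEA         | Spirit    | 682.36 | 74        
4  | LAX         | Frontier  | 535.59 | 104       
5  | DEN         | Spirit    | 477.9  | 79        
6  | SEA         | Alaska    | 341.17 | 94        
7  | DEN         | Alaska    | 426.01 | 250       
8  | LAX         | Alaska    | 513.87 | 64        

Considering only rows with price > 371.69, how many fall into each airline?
SELECT airline, COUNT(*)
FROM flights
WHERE price > 371.69
GROUP BY airline

Note: WHERE filters rows before grouping.

Result:
  Alaska: 2
  Frontier: 1
  Southwest: 1
  Spirit: 2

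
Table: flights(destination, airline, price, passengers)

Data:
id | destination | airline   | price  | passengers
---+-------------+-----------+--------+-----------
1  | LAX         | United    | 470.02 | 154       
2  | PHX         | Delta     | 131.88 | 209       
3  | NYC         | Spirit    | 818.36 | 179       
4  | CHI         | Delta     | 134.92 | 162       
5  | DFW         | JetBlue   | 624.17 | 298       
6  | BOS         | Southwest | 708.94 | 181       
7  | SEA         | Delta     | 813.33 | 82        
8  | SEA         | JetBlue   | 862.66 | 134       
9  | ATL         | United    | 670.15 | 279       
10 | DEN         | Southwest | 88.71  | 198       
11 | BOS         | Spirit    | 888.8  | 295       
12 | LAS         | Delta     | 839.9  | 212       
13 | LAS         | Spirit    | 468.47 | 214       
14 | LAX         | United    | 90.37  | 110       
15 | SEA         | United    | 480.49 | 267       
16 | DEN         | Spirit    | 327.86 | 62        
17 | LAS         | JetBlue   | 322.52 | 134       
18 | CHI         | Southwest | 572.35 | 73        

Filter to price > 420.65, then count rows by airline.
SELECT airline, COUNT(*)
FROM flights
WHERE price > 420.65
GROUP BY airline

Note: WHERE filters rows before grouping.

Result:
  Delta: 2
  JetBlue: 2
  Southwest: 2
  Spirit: 3
  United: 3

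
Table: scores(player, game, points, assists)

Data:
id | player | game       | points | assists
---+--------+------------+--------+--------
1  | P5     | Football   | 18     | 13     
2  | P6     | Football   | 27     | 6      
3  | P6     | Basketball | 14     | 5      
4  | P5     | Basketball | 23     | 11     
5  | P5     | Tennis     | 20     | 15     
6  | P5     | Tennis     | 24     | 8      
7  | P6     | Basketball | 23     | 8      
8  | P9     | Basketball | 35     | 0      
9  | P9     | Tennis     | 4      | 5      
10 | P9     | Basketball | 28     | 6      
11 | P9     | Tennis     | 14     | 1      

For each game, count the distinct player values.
SELECT game, COUNT(DISTINCT player)
FROM scores
GROUP BY game

Result:
  Basketball: 3 distinct
  Football: 2 distinct
  Tennis: 2 distinct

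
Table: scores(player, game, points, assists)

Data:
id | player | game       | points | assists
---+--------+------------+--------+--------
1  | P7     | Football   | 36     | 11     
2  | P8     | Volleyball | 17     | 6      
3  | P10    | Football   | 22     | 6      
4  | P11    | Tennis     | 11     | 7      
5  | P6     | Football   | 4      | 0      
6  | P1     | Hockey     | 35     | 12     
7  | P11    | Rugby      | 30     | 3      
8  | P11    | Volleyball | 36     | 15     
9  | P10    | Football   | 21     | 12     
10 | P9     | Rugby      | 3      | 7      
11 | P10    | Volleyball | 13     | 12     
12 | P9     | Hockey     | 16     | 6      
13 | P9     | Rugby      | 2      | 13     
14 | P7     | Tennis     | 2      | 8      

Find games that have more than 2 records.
SELECT game, COUNT(*) as cnt
FROM scores
GROUP BY game
HAVING COUNT(*) > 2

Result:
  Football: 4
  Rugby: 3
  Volleyball: 3

Note: HAVING filters groups after aggregation, WHERE filters rows before.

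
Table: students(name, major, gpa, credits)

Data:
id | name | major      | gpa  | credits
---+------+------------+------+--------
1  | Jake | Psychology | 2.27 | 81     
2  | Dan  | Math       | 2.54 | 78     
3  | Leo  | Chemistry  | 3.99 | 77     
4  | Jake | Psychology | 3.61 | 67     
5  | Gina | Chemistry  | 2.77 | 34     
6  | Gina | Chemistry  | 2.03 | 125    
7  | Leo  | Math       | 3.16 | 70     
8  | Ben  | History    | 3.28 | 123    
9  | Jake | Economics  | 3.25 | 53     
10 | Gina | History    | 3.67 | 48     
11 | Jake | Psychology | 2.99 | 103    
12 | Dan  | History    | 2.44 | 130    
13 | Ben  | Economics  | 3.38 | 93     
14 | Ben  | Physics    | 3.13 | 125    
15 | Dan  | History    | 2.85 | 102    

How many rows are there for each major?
SELECT major, COUNT(*) as count
FROM students
GROUP BY major

Result:
  Chemistry: 3
  Economics: 2
  History: 4
  Math: 2
  Physics: 1
  Psychology: 3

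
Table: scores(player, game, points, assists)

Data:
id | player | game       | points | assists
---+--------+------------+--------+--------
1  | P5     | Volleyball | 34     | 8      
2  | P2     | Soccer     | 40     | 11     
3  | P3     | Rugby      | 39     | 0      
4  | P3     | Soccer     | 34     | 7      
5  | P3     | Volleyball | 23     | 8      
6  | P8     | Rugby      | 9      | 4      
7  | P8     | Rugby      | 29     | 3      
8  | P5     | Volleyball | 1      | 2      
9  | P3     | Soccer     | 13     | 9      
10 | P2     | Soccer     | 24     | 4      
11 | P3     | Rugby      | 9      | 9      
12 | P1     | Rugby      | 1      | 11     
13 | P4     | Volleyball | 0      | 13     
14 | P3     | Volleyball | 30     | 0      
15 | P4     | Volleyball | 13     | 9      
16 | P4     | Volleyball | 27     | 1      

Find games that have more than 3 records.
SELECT game, COUNT(*) as cnt
FROM scores
GROUP BY game
HAVING COUNT(*) > 3

Result:
  Rugby: 5
  Soccer: 4
  Volleyball: 7

Note: HAVING filters groups after aggregation, WHERE filters rows before.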